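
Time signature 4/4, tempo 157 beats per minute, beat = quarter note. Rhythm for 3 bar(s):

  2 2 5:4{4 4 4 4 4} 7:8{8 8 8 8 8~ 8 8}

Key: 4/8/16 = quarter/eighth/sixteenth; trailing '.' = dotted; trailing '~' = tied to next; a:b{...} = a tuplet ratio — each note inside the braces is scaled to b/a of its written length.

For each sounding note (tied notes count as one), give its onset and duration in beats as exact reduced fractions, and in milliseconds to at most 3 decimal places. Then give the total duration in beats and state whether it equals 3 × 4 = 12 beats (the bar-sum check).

1) 0.0ms=0b +764.331ms=2b
2) 764.331ms=2b +764.331ms=2b
3) 1528.662ms=4b +305.732ms=4/5b
4) 1834.395ms=24/5b +305.732ms=4/5b
5) 2140.127ms=28/5b +305.732ms=4/5b
6) 2445.86ms=32/5b +305.732ms=4/5b
7) 2751.592ms=36/5b +305.732ms=4/5b
8) 3057.325ms=8b +218.38ms=4/7b
9) 3275.705ms=60/7b +218.38ms=4/7b
10) 3494.086ms=64/7b +218.38ms=4/7b
11) 3712.466ms=68/7b +218.38ms=4/7b
12) 3930.846ms=72/7b +436.761ms=8/7b
13) 4367.607ms=80/7b +218.38ms=4/7b
Σ=12b of 12 (157bpm 4/4) — PASS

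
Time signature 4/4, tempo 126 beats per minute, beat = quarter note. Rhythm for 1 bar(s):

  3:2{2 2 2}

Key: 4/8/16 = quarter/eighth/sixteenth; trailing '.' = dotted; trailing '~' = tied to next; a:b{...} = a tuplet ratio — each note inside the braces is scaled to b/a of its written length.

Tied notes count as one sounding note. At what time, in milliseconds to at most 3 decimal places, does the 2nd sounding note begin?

note 2 onset = 4/3b = 634.921ms

1. 0.0ms @ 0 + 634.921ms (4/3)
2. 634.921ms @ 4/3 + 634.921ms (4/3)
3. 1269.841ms @ 8/3 + 634.921ms (4/3)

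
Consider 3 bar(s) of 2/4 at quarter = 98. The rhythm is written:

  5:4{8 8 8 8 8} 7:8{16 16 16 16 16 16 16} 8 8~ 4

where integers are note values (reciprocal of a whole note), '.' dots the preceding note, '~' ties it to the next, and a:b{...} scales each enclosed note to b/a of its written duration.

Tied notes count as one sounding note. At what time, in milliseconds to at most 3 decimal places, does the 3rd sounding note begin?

note 3 onset = 4/5b = 489.796ms

1. 0.0ms @ 0 + 244.898ms (2/5)
2. 244.898ms @ 2/5 + 244.898ms (2/5)
3. 489.796ms @ 4/5 + 244.898ms (2/5)
4. 734.694ms @ 6/5 + 244.898ms (2/5)
5. 979.592ms @ 8/5 + 244.898ms (2/5)
6. 1224.49ms @ 2 + 174.927ms (2/7)
7. 1399.417ms @ 16/7 + 174.927ms (2/7)
8. 1574.344ms @ 18/7 + 174.927ms (2/7)
9. 1749.271ms @ 20/7 + 174.927ms (2/7)
10. 1924.198ms @ 22/7 + 174.927ms (2/7)
11. 2099.125ms @ 24/7 + 174.927ms (2/7)
12. 2274.052ms @ 26/7 + 174.927ms (2/7)
13. 2448.98ms @ 4 + 306.122ms (1/2)
14. 2755.102ms @ 9/2 + 918.367ms (3/2)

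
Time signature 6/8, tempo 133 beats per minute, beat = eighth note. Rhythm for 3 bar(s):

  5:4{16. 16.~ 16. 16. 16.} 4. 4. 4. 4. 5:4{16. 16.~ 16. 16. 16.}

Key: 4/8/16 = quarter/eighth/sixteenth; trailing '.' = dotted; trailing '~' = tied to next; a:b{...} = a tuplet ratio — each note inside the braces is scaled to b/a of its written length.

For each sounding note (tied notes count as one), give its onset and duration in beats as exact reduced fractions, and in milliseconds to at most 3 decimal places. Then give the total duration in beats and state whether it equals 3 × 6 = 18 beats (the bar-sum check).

1) 0.0ms=0b +270.677ms=3/5b
2) 270.677ms=3/5b +541.353ms=6/5b
3) 812.03ms=9/5b +270.677ms=3/5b
4) 1082.707ms=12/5b +270.677ms=3/5b
5) 1353.383ms=3b +1353.383ms=3b
6) 2706.767ms=6b +1353.383ms=3b
7) 4060.15ms=9b +1353.383ms=3b
8) 5413.534ms=12b +1353.383ms=3b
9) 6766.917ms=15b +270.677ms=3/5b
10) 7037.594ms=78/5b +541.353ms=6/5b
11) 7578.947ms=84/5b +270.677ms=3/5b
12) 7849.624ms=87/5b +270.677ms=3/5b
Σ=18b of 18 (133bpm 6/8) — PASS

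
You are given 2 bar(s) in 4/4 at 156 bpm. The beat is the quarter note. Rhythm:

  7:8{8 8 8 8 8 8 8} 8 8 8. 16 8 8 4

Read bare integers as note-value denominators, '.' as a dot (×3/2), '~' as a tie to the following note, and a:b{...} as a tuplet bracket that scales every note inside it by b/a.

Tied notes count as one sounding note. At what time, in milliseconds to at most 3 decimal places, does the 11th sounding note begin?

note 11 onset = 23/4b = 2211.538ms

1. 0.0ms @ 0 + 219.78ms (4/7)
2. 219.78ms @ 4/7 + 219.78ms (4/7)
3. 439.56ms @ 8/7 + 219.78ms (4/7)
4. 659.341ms @ 12/7 + 219.78ms (4/7)
5. 879.121ms @ 16/7 + 219.78ms (4/7)
6. 1098.901ms @ 20/7 + 219.78ms (4/7)
7. 1318.681ms @ 24/7 + 219.78ms (4/7)
8. 1538.462ms @ 4 + 192.308ms (1/2)
9. 1730.769ms @ 9/2 + 192.308ms (1/2)
10. 1923.077ms @ 5 + 288.462ms (3/4)
11. 2211.538ms @ 23/4 + 96.154ms (1/4)
12. 2307.692ms @ 6 + 192.308ms (1/2)
13. 2500.0ms @ 13/2 + 192.308ms (1/2)
14. 2692.308ms @ 7 + 384.615ms (1)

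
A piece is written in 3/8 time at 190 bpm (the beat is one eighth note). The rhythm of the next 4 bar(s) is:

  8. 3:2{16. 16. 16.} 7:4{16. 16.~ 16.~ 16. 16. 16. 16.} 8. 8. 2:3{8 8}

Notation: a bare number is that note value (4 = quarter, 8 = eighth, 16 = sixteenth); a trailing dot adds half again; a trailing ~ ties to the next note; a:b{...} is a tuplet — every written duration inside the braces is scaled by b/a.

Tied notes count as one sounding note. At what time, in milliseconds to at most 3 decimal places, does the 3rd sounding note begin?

note 3 onset = 2b = 631.579ms

1. 0.0ms @ 0 + 473.684ms (3/2)
2. 473.684ms @ 3/2 + 157.895ms (1/2)
3. 631.579ms @ 2 + 157.895ms (1/2)
4. 789.474ms @ 5/2 + 157.895ms (1/2)
5. 947.368ms @ 3 + 135.338ms (3/7)
6. 1082.707ms @ 24/7 + 406.015ms (9/7)
7. 1488.722ms @ 33/7 + 135.338ms (3/7)
8. 1624.06ms @ 36/7 + 135.338ms (3/7)
9. 1759.398ms @ 39/7 + 135.338ms (3/7)
10. 1894.737ms @ 6 + 473.684ms (3/2)
11. 2368.421ms @ 15/2 + 473.684ms (3/2)
12. 2842.105ms @ 9 + 473.684ms (3/2)
13. 3315.789ms @ 21/2 + 473.684ms (3/2)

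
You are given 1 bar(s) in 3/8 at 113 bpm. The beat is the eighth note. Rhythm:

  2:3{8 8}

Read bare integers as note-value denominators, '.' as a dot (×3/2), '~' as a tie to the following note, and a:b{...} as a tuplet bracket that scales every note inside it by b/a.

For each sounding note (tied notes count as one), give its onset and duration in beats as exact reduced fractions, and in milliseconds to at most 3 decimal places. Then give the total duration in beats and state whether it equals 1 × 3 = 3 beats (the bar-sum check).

1) 0.0ms=0b +796.46ms=3/2b
2) 796.46ms=3/2b +796.46ms=3/2b
Σ=3b of 3 (113bpm 3/8) — PASS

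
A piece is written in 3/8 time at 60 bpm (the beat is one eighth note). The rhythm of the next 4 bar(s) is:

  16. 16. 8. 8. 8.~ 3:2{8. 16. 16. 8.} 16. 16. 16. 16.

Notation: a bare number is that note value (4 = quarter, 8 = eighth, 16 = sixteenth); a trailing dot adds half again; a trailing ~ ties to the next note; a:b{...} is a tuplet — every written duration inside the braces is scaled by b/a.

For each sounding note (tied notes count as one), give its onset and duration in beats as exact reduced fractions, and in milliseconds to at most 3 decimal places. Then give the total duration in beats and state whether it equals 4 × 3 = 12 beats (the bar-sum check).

1) 0.0ms=0b +750.0ms=3/4b
2) 750.0ms=3/4b +750.0ms=3/4b
3) 1500.0ms=3/2b +1500.0ms=3/2b
4) 3000.0ms=3b +1500.0ms=3/2b
5) 4500.0ms=9/2b +2500.0ms=5/2b
6) 7000.0ms=7b +500.0ms=1/2b
7) 7500.0ms=15/2b +500.0ms=1/2b
8) 8000.0ms=8b +1000.0ms=1b
9) 9000.0ms=9b +750.0ms=3/4b
10) 9750.0ms=39/4b +750.0ms=3/4b
11) 10500.0ms=21/2b +750.0ms=3/4b
12) 11250.0ms=45/4b +750.0ms=3/4b
Σ=12b of 12 (60bpm 3/8) — PASS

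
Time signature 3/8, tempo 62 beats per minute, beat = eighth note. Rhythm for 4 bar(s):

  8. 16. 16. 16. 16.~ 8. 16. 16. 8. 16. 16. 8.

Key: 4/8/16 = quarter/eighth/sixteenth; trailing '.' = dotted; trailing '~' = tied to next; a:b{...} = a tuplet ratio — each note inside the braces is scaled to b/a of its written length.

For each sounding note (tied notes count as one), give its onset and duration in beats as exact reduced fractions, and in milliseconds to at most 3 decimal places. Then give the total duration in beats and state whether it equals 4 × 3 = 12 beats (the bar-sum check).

1) 0.0ms=0b +1451.613ms=3/2b
2) 1451.613ms=3/2b +725.806ms=3/4b
3) 2177.419ms=9/4b +725.806ms=3/4b
4) 2903.226ms=3b +725.806ms=3/4b
5) 3629.032ms=15/4b +2177.419ms=9/4b
6) 5806.452ms=6b +725.806ms=3/4b
7) 6532.258ms=27/4b +725.806ms=3/4b
8) 7258.065ms=15/2b +1451.613ms=3/2b
9) 8709.677ms=9b +725.806ms=3/4b
10) 9435.484ms=39/4b +725.806ms=3/4b
11) 10161.29ms=21/2b +1451.613ms=3/2b
Σ=12b of 12 (62bpm 3/8) — PASS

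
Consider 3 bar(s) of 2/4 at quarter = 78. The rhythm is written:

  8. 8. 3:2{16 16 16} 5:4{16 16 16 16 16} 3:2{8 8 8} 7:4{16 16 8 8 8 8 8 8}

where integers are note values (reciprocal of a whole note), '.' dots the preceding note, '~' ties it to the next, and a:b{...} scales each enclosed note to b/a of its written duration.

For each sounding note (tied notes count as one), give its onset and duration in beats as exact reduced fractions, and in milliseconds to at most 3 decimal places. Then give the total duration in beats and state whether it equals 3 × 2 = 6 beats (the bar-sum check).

1) 0.0ms=0b +576.923ms=3/4b
2) 576.923ms=3/4b +576.923ms=3/4b
3) 1153.846ms=3/2b +128.205ms=1/6b
4) 1282.051ms=5/3b +128.205ms=1/6b
5) 1410.256ms=11/6b +128.205ms=1/6b
6) 1538.462ms=2b +153.846ms=1/5b
7) 1692.308ms=11/5b +153.846ms=1/5b
8) 1846.154ms=12/5b +153.846ms=1/5b
9) 2000.0ms=13/5b +153.846ms=1/5b
10) 2153.846ms=14/5b +153.846ms=1/5b
11) 2307.692ms=3b +256.41ms=1/3b
12) 2564.103ms=10/3b +256.41ms=1/3b
13) 2820.513ms=11/3b +256.41ms=1/3b
14) 3076.923ms=4b +109.89ms=1/7b
15) 3186.813ms=29/7b +109.89ms=1/7b
16) 3296.703ms=30/7b +219.78ms=2/7b
17) 3516.484ms=32/7b +219.78ms=2/7b
18) 3736.264ms=34/7b +219.78ms=2/7b
19) 3956.044ms=36/7b +219.78ms=2/7b
20) 4175.824ms=38/7b +219.78ms=2/7b
21) 4395.604ms=40/7b +219.78ms=2/7b
Σ=6b of 6 (78bpm 2/4) — PASS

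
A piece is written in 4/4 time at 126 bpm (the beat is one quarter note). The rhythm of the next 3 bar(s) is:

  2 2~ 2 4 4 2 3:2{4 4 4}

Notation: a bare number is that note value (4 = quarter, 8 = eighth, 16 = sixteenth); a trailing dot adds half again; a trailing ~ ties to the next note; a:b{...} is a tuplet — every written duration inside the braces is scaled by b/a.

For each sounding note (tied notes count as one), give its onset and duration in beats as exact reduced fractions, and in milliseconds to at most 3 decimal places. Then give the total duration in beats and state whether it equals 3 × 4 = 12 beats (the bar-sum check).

1) 0.0ms=0b +952.381ms=2b
2) 952.381ms=2b +1904.762ms=4b
3) 2857.143ms=6b +476.19ms=1b
4) 3333.333ms=7b +476.19ms=1b
5) 3809.524ms=8b +952.381ms=2b
6) 4761.905ms=10b +317.46ms=2/3b
7) 5079.365ms=32/3b +317.46ms=2/3b
8) 5396.825ms=34/3b +317.46ms=2/3b
Σ=12b of 12 (126bpm 4/4) — PASS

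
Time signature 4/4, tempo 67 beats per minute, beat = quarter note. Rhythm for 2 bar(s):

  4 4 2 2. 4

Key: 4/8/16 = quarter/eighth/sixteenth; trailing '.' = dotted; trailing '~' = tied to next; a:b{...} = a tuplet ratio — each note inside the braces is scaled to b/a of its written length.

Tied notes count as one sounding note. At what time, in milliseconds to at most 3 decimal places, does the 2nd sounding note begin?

1. 0.0ms @ 0 + 895.522ms (1)
2. 895.522ms @ 1 + 895.522ms (1)
3. 1791.045ms @ 2 + 1791.045ms (2)
4. 3582.09ms @ 4 + 2686.567ms (3)
5. 6268.657ms @ 7 + 895.522ms (1)

note 2 onset = 1b = 895.522ms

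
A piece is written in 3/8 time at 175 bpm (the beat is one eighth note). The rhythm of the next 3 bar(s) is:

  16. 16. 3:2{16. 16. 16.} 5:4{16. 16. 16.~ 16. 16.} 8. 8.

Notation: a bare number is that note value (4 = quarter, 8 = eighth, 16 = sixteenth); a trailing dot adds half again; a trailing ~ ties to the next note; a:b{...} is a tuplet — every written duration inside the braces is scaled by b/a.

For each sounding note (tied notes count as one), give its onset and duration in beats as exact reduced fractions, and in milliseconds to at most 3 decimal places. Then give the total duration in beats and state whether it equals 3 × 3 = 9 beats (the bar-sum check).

1) 0.0ms=0b +257.143ms=3/4b
2) 257.143ms=3/4b +257.143ms=3/4b
3) 514.286ms=3/2b +171.429ms=1/2b
4) 685.714ms=2b +171.429ms=1/2b
5) 857.143ms=5/2b +171.429ms=1/2b
6) 1028.571ms=3b +205.714ms=3/5b
7) 1234.286ms=18/5b +205.714ms=3/5b
8) 1440.0ms=21/5b +411.429ms=6/5b
9) 1851.429ms=27/5b +205.714ms=3/5b
10) 2057.143ms=6b +514.286ms=3/2b
11) 2571.429ms=15/2b +514.286ms=3/2b
Σ=9b of 9 (175bpm 3/8) — PASS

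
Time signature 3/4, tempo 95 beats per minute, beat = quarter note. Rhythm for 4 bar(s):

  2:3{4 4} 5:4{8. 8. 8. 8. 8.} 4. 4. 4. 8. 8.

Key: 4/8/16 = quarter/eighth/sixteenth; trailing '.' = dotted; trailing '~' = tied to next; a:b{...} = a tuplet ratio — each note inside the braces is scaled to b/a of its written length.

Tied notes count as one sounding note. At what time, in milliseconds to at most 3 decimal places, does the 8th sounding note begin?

1. 0.0ms @ 0 + 947.368ms (3/2)
2. 947.368ms @ 3/2 + 947.368ms (3/2)
3. 1894.737ms @ 3 + 378.947ms (3/5)
4. 2273.684ms @ 18/5 + 378.947ms (3/5)
5. 2652.632ms @ 21/5 + 378.947ms (3/5)
6. 3031.579ms @ 24/5 + 378.947ms (3/5)
7. 3410.526ms @ 27/5 + 378.947ms (3/5)
8. 3789.474ms @ 6 + 947.368ms (3/2)
9. 4736.842ms @ 15/2 + 947.368ms (3/2)
10. 5684.211ms @ 9 + 947.368ms (3/2)
11. 6631.579ms @ 21/2 + 473.684ms (3/4)
12. 7105.263ms @ 45/4 + 473.684ms (3/4)

note 8 onset = 6b = 3789.474ms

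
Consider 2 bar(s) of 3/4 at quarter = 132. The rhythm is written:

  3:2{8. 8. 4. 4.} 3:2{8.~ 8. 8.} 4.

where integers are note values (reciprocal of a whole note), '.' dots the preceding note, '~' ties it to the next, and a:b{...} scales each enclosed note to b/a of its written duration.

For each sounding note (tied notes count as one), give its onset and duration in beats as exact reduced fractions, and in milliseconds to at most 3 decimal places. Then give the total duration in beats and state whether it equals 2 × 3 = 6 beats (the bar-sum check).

1) 0.0ms=0b +227.273ms=1/2b
2) 227.273ms=1/2b +227.273ms=1/2b
3) 454.545ms=1b +454.545ms=1b
4) 909.091ms=2b +454.545ms=1b
5) 1363.636ms=3b +454.545ms=1b
6) 1818.182ms=4b +227.273ms=1/2b
7) 2045.455ms=9/2b +681.818ms=3/2b
Σ=6b of 6 (132bpm 3/4) — PASS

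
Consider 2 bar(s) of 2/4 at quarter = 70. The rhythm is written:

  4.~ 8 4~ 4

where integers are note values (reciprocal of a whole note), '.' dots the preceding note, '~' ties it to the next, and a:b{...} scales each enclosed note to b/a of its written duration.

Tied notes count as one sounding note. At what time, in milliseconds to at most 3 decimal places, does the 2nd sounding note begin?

note 2 onset = 2b = 1714.286ms

1. 0.0ms @ 0 + 1714.286ms (2)
2. 1714.286ms @ 2 + 1714.286ms (2)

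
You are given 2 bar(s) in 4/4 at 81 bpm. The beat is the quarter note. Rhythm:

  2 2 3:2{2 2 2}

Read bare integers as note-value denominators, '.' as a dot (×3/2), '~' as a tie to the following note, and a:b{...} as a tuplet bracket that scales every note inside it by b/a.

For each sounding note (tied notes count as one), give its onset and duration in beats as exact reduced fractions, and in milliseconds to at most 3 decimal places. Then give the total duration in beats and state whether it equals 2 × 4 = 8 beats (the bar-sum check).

1) 0.0ms=0b +1481.481ms=2b
2) 1481.481ms=2b +1481.481ms=2b
3) 2962.963ms=4b +987.654ms=4/3b
4) 3950.617ms=16/3b +987.654ms=4/3b
5) 4938.272ms=20/3b +987.654ms=4/3b
Σ=8b of 8 (81bpm 4/4) — PASS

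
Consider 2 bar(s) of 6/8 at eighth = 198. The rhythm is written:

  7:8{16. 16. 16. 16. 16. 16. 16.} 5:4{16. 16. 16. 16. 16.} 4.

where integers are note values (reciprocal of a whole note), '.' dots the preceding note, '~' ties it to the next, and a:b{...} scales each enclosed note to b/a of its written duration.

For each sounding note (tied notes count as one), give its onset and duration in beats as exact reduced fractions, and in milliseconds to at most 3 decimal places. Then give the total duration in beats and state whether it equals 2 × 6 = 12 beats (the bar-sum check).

1) 0.0ms=0b +259.74ms=6/7b
2) 259.74ms=6/7b +259.74ms=6/7b
3) 519.481ms=12/7b +259.74ms=6/7b
4) 779.221ms=18/7b +259.74ms=6/7b
5) 1038.961ms=24/7b +259.74ms=6/7b
6) 1298.701ms=30/7b +259.74ms=6/7b
7) 1558.442ms=36/7b +259.74ms=6/7b
8) 1818.182ms=6b +181.818ms=3/5b
9) 2000.0ms=33/5b +181.818ms=3/5b
10) 2181.818ms=36/5b +181.818ms=3/5b
11) 2363.636ms=39/5b +181.818ms=3/5b
12) 2545.455ms=42/5b +181.818ms=3/5b
13) 2727.273ms=9b +909.091ms=3b
Σ=12b of 12 (198bpm 6/8) — PASS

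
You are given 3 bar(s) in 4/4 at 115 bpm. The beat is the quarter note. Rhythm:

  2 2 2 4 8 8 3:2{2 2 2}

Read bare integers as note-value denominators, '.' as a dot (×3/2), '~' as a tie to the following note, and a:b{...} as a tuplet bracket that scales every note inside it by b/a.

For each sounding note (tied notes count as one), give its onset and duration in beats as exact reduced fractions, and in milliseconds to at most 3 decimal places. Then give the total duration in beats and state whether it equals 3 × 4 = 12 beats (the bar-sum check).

1) 0.0ms=0b +1043.478ms=2b
2) 1043.478ms=2b +1043.478ms=2b
3) 2086.957ms=4b +1043.478ms=2b
4) 3130.435ms=6b +521.739ms=1b
5) 3652.174ms=7b +260.87ms=1/2b
6) 3913.043ms=15/2b +260.87ms=1/2b
7) 4173.913ms=8b +695.652ms=4/3b
8) 4869.565ms=28/3b +695.652ms=4/3b
9) 5565.217ms=32/3b +695.652ms=4/3b
Σ=12b of 12 (115bpm 4/4) — PASS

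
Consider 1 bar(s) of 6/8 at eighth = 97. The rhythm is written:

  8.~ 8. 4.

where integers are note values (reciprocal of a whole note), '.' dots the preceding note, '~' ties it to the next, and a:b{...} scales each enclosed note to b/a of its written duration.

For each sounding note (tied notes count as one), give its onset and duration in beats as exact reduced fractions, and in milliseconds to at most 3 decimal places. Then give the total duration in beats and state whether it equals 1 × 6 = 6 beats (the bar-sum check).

1) 0.0ms=0b +1855.67ms=3b
2) 1855.67ms=3b +1855.67ms=3b
Σ=6b of 6 (97bpm 6/8) — PASS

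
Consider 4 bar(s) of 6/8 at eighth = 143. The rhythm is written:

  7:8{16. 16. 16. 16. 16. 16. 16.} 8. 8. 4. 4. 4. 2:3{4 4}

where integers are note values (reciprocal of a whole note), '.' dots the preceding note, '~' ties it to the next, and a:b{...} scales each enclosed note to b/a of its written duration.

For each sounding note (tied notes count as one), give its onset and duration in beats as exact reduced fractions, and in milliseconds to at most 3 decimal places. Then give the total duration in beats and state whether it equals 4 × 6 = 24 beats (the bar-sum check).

1) 0.0ms=0b +359.64ms=6/7b
2) 359.64ms=6/7b +359.64ms=6/7b
3) 719.281ms=12/7b +359.64ms=6/7b
4) 1078.921ms=18/7b +359.64ms=6/7b
5) 1438.561ms=24/7b +359.64ms=6/7b
6) 1798.202ms=30/7b +359.64ms=6/7b
7) 2157.842ms=36/7b +359.64ms=6/7b
8) 2517.483ms=6b +629.371ms=3/2b
9) 3146.853ms=15/2b +629.371ms=3/2b
10) 3776.224ms=9b +1258.741ms=3b
11) 5034.965ms=12b +1258.741ms=3b
12) 6293.706ms=15b +1258.741ms=3b
13) 7552.448ms=18b +1258.741ms=3b
14) 8811.189ms=21b +1258.741ms=3b
Σ=24b of 24 (143bpm 6/8) — PASS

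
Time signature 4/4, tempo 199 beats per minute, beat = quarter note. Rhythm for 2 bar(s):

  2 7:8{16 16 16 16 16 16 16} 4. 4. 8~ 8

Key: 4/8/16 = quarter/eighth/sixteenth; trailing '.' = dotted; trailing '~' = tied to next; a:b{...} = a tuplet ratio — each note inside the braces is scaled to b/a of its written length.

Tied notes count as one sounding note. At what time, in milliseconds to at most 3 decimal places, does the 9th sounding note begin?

1. 0.0ms @ 0 + 603.015ms (2)
2. 603.015ms @ 2 + 86.145ms (2/7)
3. 689.16ms @ 16/7 + 86.145ms (2/7)
4. 775.305ms @ 18/7 + 86.145ms (2/7)
5. 861.45ms @ 20/7 + 86.145ms (2/7)
6. 947.595ms @ 22/7 + 86.145ms (2/7)
7. 1033.74ms @ 24/7 + 86.145ms (2/7)
8. 1119.885ms @ 26/7 + 86.145ms (2/7)
9. 1206.03ms @ 4 + 452.261ms (3/2)
10. 1658.291ms @ 11/2 + 452.261ms (3/2)
11. 2110.553ms @ 7 + 301.508ms (1)

note 9 onset = 4b = 1206.03ms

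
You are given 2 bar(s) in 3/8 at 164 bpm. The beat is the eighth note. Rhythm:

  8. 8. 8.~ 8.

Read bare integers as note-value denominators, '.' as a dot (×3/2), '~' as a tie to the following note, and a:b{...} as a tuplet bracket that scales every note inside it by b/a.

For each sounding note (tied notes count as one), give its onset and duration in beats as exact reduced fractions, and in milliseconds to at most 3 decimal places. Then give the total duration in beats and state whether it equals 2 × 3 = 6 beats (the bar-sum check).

1) 0.0ms=0b +548.78ms=3/2b
2) 548.78ms=3/2b +548.78ms=3/2b
3) 1097.561ms=3b +1097.561ms=3b
Σ=6b of 6 (164bpm 3/8) — PASS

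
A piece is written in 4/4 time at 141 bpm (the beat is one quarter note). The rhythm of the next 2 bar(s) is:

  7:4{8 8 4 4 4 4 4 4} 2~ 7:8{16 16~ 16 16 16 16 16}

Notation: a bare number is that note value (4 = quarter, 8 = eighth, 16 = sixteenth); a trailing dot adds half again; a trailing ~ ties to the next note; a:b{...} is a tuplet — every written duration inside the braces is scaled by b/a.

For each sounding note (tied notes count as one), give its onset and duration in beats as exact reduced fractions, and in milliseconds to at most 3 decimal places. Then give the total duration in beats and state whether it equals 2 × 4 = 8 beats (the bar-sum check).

1) 0.0ms=0b +121.581ms=2/7b
2) 121.581ms=2/7b +121.581ms=2/7b
3) 243.161ms=4/7b +243.161ms=4/7b
4) 486.322ms=8/7b +243.161ms=4/7b
5) 729.483ms=12/7b +243.161ms=4/7b
6) 972.644ms=16/7b +243.161ms=4/7b
7) 1215.805ms=20/7b +243.161ms=4/7b
8) 1458.967ms=24/7b +243.161ms=4/7b
9) 1702.128ms=4b +972.644ms=16/7b
10) 2674.772ms=44/7b +243.161ms=4/7b
11) 2917.933ms=48/7b +121.581ms=2/7b
12) 3039.514ms=50/7b +121.581ms=2/7b
13) 3161.094ms=52/7b +121.581ms=2/7b
14) 3282.675ms=54/7b +121.581ms=2/7b
Σ=8b of 8 (141bpm 4/4) — PASS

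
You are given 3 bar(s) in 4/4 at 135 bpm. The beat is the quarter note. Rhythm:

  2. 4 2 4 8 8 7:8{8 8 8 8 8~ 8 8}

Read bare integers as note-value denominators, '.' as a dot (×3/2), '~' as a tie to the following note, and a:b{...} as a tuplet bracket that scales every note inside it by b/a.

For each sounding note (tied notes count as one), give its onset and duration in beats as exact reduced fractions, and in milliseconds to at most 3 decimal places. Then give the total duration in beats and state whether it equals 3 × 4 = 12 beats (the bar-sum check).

1) 0.0ms=0b +1333.333ms=3b
2) 1333.333ms=3b +444.444ms=1b
3) 1777.778ms=4b +888.889ms=2b
4) 2666.667ms=6b +444.444ms=1b
5) 3111.111ms=7b +222.222ms=1/2b
6) 3333.333ms=15/2b +222.222ms=1/2b
7) 3555.556ms=8b +253.968ms=4/7b
8) 3809.524ms=60/7b +253.968ms=4/7b
9) 4063.492ms=64/7b +253.968ms=4/7b
10) 4317.46ms=68/7b +253.968ms=4/7b
11) 4571.429ms=72/7b +507.937ms=8/7b
12) 5079.365ms=80/7b +253.968ms=4/7b
Σ=12b of 12 (135bpm 4/4) — PASS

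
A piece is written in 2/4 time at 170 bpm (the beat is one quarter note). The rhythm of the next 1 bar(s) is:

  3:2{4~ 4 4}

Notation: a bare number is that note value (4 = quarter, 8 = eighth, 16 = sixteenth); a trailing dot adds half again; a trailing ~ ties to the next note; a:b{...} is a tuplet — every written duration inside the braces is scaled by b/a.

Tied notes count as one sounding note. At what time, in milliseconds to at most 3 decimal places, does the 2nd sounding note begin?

1. 0.0ms @ 0 + 470.588ms (4/3)
2. 470.588ms @ 4/3 + 235.294ms (2/3)

note 2 onset = 4/3b = 470.588ms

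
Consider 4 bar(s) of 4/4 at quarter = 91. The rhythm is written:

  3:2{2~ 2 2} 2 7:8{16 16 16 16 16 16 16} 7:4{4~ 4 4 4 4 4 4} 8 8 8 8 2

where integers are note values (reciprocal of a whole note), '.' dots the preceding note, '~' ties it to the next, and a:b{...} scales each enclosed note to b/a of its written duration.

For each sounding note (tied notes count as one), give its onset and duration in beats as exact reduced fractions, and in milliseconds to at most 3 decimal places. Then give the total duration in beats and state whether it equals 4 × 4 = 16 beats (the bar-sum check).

1) 0.0ms=0b +1758.242ms=8/3b
2) 1758.242ms=8/3b +879.121ms=4/3b
3) 2637.363ms=4b +1318.681ms=2b
4) 3956.044ms=6b +188.383ms=2/7b
5) 4144.427ms=44/7b +188.383ms=2/7b
6) 4332.81ms=46/7b +188.383ms=2/7b
7) 4521.193ms=48/7b +188.383ms=2/7b
8) 4709.576ms=50/7b +188.383ms=2/7b
9) 4897.959ms=52/7b +188.383ms=2/7b
10) 5086.342ms=54/7b +188.383ms=2/7b
11) 5274.725ms=8b +753.532ms=8/7b
12) 6028.257ms=64/7b +376.766ms=4/7b
13) 6405.024ms=68/7b +376.766ms=4/7b
14) 6781.79ms=72/7b +376.766ms=4/7b
15) 7158.556ms=76/7b +376.766ms=4/7b
16) 7535.322ms=80/7b +376.766ms=4/7b
17) 7912.088ms=12b +329.67ms=1/2b
18) 8241.758ms=25/2b +329.67ms=1/2b
19) 8571.429ms=13b +329.67ms=1/2b
20) 8901.099ms=27/2b +329.67ms=1/2b
21) 9230.769ms=14b +1318.681ms=2b
Σ=16b of 16 (91bpm 4/4) — PASS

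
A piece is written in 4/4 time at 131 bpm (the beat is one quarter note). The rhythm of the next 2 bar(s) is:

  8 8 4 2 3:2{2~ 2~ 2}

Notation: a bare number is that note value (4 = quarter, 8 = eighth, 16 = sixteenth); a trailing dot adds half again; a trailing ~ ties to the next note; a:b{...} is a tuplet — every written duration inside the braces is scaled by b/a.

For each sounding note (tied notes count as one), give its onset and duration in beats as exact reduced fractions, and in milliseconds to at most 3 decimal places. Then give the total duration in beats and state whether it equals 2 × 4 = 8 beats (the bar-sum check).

1) 0.0ms=0b +229.008ms=1/2b
2) 229.008ms=1/2b +229.008ms=1/2b
3) 458.015ms=1b +458.015ms=1b
4) 916.031ms=2b +916.031ms=2b
5) 1832.061ms=4b +1832.061ms=4b
Σ=8b of 8 (131bpm 4/4) — PASS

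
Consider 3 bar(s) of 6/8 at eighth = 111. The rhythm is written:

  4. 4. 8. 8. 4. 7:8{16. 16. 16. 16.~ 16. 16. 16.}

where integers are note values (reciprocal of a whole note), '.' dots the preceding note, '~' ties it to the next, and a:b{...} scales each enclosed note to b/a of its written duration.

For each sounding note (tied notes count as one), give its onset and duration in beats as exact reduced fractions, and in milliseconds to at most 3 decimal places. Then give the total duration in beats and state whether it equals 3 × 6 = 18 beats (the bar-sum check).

1) 0.0ms=0b +1621.622ms=3b
2) 1621.622ms=3b +1621.622ms=3b
3) 3243.243ms=6b +810.811ms=3/2b
4) 4054.054ms=15/2b +810.811ms=3/2b
5) 4864.865ms=9b +1621.622ms=3b
6) 6486.486ms=12b +463.32ms=6/7b
7) 6949.807ms=90/7b +463.32ms=6/7b
8) 7413.127ms=96/7b +463.32ms=6/7b
9) 7876.448ms=102/7b +926.641ms=12/7b
10) 8803.089ms=114/7b +463.32ms=6/7b
11) 9266.409ms=120/7b +463.32ms=6/7b
Σ=18b of 18 (111bpm 6/8) — PASS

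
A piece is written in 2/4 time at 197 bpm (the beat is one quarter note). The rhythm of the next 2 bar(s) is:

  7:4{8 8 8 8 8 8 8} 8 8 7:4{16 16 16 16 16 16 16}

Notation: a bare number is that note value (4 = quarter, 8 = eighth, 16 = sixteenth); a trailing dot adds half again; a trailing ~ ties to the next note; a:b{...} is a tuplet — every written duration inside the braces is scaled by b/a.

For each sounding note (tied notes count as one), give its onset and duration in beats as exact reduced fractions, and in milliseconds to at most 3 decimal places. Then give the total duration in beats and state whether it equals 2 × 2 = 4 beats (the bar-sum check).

1) 0.0ms=0b +87.02ms=2/7b
2) 87.02ms=2/7b +87.02ms=2/7b
3) 174.039ms=4/7b +87.02ms=2/7b
4) 261.059ms=6/7b +87.02ms=2/7b
5) 348.078ms=8/7b +87.02ms=2/7b
6) 435.098ms=10/7b +87.02ms=2/7b
7) 522.117ms=12/7b +87.02ms=2/7b
8) 609.137ms=2b +152.284ms=1/2b
9) 761.421ms=5/2b +152.284ms=1/2b
10) 913.706ms=3b +43.51ms=1/7b
11) 957.215ms=22/7b +43.51ms=1/7b
12) 1000.725ms=23/7b +43.51ms=1/7b
13) 1044.235ms=24/7b +43.51ms=1/7b
14) 1087.745ms=25/7b +43.51ms=1/7b
15) 1131.255ms=26/7b +43.51ms=1/7b
16) 1174.764ms=27/7b +43.51ms=1/7b
Σ=4b of 4 (197bpm 2/4) — PASS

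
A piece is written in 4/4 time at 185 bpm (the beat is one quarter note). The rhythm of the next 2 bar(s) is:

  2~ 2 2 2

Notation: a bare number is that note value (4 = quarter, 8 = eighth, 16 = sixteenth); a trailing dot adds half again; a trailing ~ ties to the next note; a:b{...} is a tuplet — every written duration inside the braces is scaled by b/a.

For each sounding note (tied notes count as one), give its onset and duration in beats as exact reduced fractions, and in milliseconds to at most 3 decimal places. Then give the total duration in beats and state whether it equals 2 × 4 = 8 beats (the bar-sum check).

1) 0.0ms=0b +1297.297ms=4b
2) 1297.297ms=4b +648.649ms=2b
3) 1945.946ms=6b +648.649ms=2b
Σ=8b of 8 (185bpm 4/4) — PASS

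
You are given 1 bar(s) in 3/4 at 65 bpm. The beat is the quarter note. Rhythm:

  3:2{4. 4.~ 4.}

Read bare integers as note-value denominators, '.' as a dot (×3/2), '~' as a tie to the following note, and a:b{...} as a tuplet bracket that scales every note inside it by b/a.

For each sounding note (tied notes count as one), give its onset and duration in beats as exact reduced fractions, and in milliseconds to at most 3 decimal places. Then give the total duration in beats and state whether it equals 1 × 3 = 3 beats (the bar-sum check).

1) 0.0ms=0b +923.077ms=1b
2) 923.077ms=1b +1846.154ms=2b
Σ=3b of 3 (65bpm 3/4) — PASS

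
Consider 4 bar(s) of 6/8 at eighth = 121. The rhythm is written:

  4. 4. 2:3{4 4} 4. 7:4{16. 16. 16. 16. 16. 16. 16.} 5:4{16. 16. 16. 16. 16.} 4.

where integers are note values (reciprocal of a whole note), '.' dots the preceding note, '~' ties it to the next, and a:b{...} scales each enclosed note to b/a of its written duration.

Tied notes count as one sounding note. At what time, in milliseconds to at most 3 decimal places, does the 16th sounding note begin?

note 16 onset = 99/5b = 9818.182ms

1. 0.0ms @ 0 + 1487.603ms (3)
2. 1487.603ms @ 3 + 1487.603ms (3)
3. 2975.207ms @ 6 + 1487.603ms (3)
4. 4462.81ms @ 9 + 1487.603ms (3)
5. 5950.413ms @ 12 + 1487.603ms (3)
6. 7438.017ms @ 15 + 212.515ms (3/7)
7. 7650.531ms @ 108/7 + 212.515ms (3/7)
8. 7863.046ms @ 111/7 + 212.515ms (3/7)
9. 8075.561ms @ 114/7 + 212.515ms (3/7)
10. 8288.076ms @ 117/7 + 212.515ms (3/7)
11. 8500.59ms @ 120/7 + 212.515ms (3/7)
12. 8713.105ms @ 123/7 + 212.515ms (3/7)
13. 8925.62ms @ 18 + 297.521ms (3/5)
14. 9223.14ms @ 93/5 + 297.521ms (3/5)
15. 9520.661ms @ 96/5 + 297.521ms (3/5)
16. 9818.182ms @ 99/5 + 297.521ms (3/5)
17. 10115.702ms @ 102/5 + 297.521ms (3/5)
18. 10413.223ms @ 21 + 1487.603ms (3)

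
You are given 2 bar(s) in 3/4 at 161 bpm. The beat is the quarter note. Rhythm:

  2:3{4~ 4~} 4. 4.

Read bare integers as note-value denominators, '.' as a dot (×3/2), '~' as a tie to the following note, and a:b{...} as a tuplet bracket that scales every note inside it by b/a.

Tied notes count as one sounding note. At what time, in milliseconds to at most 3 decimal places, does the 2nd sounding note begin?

note 2 onset = 9/2b = 1677.019ms

1. 0.0ms @ 0 + 1677.019ms (9/2)
2. 1677.019ms @ 9/2 + 559.006ms (3/2)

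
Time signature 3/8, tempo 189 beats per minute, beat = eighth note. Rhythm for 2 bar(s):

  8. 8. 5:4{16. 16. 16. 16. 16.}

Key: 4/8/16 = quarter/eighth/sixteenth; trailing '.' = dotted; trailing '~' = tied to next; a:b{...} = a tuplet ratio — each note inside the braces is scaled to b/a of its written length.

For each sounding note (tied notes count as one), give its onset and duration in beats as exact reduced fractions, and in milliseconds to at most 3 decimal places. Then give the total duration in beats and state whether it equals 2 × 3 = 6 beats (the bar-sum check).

1) 0.0ms=0b +476.19ms=3/2b
2) 476.19ms=3/2b +476.19ms=3/2b
3) 952.381ms=3b +190.476ms=3/5b
4) 1142.857ms=18/5b +190.476ms=3/5b
5) 1333.333ms=21/5b +190.476ms=3/5b
6) 1523.81ms=24/5b +190.476ms=3/5b
7) 1714.286ms=27/5b +190.476ms=3/5b
Σ=6b of 6 (189bpm 3/8) — PASS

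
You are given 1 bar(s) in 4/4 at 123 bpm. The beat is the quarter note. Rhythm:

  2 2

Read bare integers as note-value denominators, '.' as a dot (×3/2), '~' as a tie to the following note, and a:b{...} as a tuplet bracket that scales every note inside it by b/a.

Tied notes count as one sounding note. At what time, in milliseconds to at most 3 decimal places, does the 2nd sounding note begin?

note 2 onset = 2b = 975.61ms

1. 0.0ms @ 0 + 975.61ms (2)
2. 975.61ms @ 2 + 975.61ms (2)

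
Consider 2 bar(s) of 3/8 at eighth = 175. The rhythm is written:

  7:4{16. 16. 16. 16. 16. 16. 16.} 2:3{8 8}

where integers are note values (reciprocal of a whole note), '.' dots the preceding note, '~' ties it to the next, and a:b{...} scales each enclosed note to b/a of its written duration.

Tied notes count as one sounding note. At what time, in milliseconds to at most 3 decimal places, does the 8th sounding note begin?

note 8 onset = 3b = 1028.571ms

1. 0.0ms @ 0 + 146.939ms (3/7)
2. 146.939ms @ 3/7 + 146.939ms (3/7)
3. 293.878ms @ 6/7 + 146.939ms (3/7)
4. 440.816ms @ 9/7 + 146.939ms (3/7)
5. 587.755ms @ 12/7 + 146.939ms (3/7)
6. 734.694ms @ 15/7 + 146.939ms (3/7)
7. 881.633ms @ 18/7 + 146.939ms (3/7)
8. 1028.571ms @ 3 + 514.286ms (3/2)
9. 1542.857ms @ 9/2 + 514.286ms (3/2)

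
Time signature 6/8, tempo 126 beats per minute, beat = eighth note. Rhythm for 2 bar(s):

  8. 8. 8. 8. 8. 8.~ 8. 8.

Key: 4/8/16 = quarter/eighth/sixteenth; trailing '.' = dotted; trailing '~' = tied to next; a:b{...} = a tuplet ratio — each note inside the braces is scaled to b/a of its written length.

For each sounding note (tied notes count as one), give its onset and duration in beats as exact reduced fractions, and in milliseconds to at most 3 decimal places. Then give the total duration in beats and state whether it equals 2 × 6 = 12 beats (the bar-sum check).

1) 0.0ms=0b +714.286ms=3/2b
2) 714.286ms=3/2b +714.286ms=3/2b
3) 1428.571ms=3b +714.286ms=3/2b
4) 2142.857ms=9/2b +714.286ms=3/2b
5) 2857.143ms=6b +714.286ms=3/2b
6) 3571.429ms=15/2b +1428.571ms=3b
7) 5000.0ms=21/2b +714.286ms=3/2b
Σ=12b of 12 (126bpm 6/8) — PASS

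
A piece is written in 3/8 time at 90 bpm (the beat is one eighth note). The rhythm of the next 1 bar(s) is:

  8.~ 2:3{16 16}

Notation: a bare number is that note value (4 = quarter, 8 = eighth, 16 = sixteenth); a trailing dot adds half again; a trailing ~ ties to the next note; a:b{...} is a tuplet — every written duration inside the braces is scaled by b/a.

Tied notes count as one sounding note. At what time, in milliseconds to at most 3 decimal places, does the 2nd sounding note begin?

note 2 onset = 9/4b = 1500.0ms

1. 0.0ms @ 0 + 1500.0ms (9/4)
2. 1500.0ms @ 9/4 + 500.0ms (3/4)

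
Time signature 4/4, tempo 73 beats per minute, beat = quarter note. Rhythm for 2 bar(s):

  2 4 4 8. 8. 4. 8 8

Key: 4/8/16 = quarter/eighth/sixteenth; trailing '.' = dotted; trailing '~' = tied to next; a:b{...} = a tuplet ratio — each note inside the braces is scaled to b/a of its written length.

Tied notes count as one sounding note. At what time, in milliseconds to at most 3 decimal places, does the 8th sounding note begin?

1. 0.0ms @ 0 + 1643.836ms (2)
2. 1643.836ms @ 2 + 821.918ms (1)
3. 2465.753ms @ 3 + 821.918ms (1)
4. 3287.671ms @ 4 + 616.438ms (3/4)
5. 3904.11ms @ 19/4 + 616.438ms (3/4)
6. 4520.548ms @ 11/2 + 1232.877ms (3/2)
7. 5753.425ms @ 7 + 410.959ms (1/2)
8. 6164.384ms @ 15/2 + 410.959ms (1/2)

note 8 onset = 15/2b = 6164.384ms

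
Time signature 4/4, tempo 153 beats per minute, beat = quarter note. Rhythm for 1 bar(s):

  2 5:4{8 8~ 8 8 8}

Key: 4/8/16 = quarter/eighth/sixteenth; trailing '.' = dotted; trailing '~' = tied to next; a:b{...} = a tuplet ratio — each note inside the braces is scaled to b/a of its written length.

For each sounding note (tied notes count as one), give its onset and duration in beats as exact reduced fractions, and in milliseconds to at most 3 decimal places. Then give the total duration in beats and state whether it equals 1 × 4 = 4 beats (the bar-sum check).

1) 0.0ms=0b +784.314ms=2b
2) 784.314ms=2b +156.863ms=2/5b
3) 941.176ms=12/5b +313.725ms=4/5b
4) 1254.902ms=16/5b +156.863ms=2/5b
5) 1411.765ms=18/5b +156.863ms=2/5b
Σ=4b of 4 (153bpm 4/4) — PASS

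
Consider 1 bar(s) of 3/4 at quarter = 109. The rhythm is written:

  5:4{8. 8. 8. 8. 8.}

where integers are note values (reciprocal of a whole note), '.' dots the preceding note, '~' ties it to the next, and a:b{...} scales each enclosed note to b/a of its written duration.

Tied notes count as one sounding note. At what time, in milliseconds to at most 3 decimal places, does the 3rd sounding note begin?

1. 0.0ms @ 0 + 330.275ms (3/5)
2. 330.275ms @ 3/5 + 330.275ms (3/5)
3. 660.55ms @ 6/5 + 330.275ms (3/5)
4. 990.826ms @ 9/5 + 330.275ms (3/5)
5. 1321.101ms @ 12/5 + 330.275ms (3/5)

note 3 onset = 6/5b = 660.55ms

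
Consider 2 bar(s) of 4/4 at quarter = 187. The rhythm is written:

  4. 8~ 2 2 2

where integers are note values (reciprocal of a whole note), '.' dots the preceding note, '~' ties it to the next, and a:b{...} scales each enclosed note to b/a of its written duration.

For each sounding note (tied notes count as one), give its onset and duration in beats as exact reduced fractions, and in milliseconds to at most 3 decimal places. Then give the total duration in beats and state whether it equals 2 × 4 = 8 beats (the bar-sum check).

1) 0.0ms=0b +481.283ms=3/2b
2) 481.283ms=3/2b +802.139ms=5/2b
3) 1283.422ms=4b +641.711ms=2b
4) 1925.134ms=6b +641.711ms=2b
Σ=8b of 8 (187bpm 4/4) — PASS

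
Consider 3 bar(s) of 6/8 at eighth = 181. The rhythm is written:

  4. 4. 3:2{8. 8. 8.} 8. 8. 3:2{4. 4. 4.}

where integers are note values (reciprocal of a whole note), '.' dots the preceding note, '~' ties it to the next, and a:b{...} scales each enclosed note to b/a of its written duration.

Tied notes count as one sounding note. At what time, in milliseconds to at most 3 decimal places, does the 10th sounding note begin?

note 10 onset = 16b = 5303.867ms

1. 0.0ms @ 0 + 994.475ms (3)
2. 994.475ms @ 3 + 994.475ms (3)
3. 1988.95ms @ 6 + 331.492ms (1)
4. 2320.442ms @ 7 + 331.492ms (1)
5. 2651.934ms @ 8 + 331.492ms (1)
6. 2983.425ms @ 9 + 497.238ms (3/2)
7. 3480.663ms @ 21/2 + 497.238ms (3/2)
8. 3977.901ms @ 12 + 662.983ms (2)
9. 4640.884ms @ 14 + 662.983ms (2)
10. 5303.867ms @ 16 + 662.983ms (2)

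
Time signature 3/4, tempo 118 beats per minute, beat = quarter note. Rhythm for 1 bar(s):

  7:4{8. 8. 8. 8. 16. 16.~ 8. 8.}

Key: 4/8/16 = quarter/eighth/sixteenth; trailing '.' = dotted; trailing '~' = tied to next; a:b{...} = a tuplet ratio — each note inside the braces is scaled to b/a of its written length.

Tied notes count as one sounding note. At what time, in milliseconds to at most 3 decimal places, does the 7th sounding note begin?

1. 0.0ms @ 0 + 217.918ms (3/7)
2. 217.918ms @ 3/7 + 217.918ms (3/7)
3. 435.835ms @ 6/7 + 217.918ms (3/7)
4. 653.753ms @ 9/7 + 217.918ms (3/7)
5. 871.671ms @ 12/7 + 108.959ms (3/14)
6. 980.63ms @ 27/14 + 326.877ms (9/14)
7. 1307.506ms @ 18/7 + 217.918ms (3/7)

note 7 onset = 18/7b = 1307.506ms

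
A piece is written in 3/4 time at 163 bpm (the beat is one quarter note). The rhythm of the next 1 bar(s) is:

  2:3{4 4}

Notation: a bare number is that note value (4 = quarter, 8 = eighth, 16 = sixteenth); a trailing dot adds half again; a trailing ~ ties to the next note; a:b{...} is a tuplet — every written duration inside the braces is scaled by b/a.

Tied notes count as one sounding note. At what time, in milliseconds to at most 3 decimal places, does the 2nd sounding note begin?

1. 0.0ms @ 0 + 552.147ms (3/2)
2. 552.147ms @ 3/2 + 552.147ms (3/2)

note 2 onset = 3/2b = 552.147ms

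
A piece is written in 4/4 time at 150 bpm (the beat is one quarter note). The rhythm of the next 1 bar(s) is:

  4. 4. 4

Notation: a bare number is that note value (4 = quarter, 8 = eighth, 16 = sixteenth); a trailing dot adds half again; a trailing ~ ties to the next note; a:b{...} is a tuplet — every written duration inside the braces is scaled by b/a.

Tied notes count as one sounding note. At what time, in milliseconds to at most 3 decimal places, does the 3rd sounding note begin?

note 3 onset = 3b = 1200.0ms

1. 0.0ms @ 0 + 600.0ms (3/2)
2. 600.0ms @ 3/2 + 600.0ms (3/2)
3. 1200.0ms @ 3 + 400.0ms (1)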